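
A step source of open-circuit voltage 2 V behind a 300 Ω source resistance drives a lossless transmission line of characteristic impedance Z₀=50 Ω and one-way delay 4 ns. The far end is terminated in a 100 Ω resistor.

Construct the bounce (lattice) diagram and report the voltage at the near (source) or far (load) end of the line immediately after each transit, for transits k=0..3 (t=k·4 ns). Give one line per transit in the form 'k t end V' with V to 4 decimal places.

0 0 source 0.2857
1 4 load 0.3810
2 8 source 0.4490
3 12 load 0.4717

Γ_L=0.333333, Γ_S=0.714286; launch V₁=2·50/350=0.285714
k=0 src: V=0.2857
k=1 load: inc=0.285714, refl=0.285714·0.333333=0.0952; V=0.000000+0.285714+0.095238=0.3810
k=2 src: inc=0.095238, refl=0.095238·0.714286=0.0680; V=0.285714+0.095238+0.068027=0.4490
k=3 load: inc=0.068027, refl=0.068027·0.333333=0.0227; V=0.380952+0.068027+0.022676=0.4717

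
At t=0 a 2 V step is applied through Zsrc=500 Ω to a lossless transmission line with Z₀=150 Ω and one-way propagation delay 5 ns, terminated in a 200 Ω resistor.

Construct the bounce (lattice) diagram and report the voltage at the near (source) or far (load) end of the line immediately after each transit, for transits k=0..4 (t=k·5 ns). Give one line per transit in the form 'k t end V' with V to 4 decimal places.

0 0 source 0.4615
1 5 load 0.5275
2 10 source 0.5630
3 15 load 0.5680
4 20 source 0.5708

Γ_L=0.142857, Γ_S=0.538462; launch V₁=2·150/650=0.461538
k=0 src: V=0.4615
k=1 load: inc=0.461538, refl=0.461538·0.142857=0.0659; V=0.000000+0.461538+0.065934=0.5275
k=2 src: inc=0.065934, refl=0.065934·0.538462=0.0355; V=0.461538+0.065934+0.035503=0.5630
k=3 load: inc=0.035503, refl=0.035503·0.142857=0.0051; V=0.527473+0.035503+0.005072=0.5680
k=4 src: inc=0.005072, refl=0.005072·0.538462=0.0027; V=0.562975+0.005072+0.002731=0.5708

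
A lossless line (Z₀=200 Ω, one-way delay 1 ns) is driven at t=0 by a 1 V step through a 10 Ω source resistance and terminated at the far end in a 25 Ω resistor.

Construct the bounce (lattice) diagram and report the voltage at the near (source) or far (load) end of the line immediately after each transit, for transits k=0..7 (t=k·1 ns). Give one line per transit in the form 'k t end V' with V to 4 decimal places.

Γ_L=-0.777778, Γ_S=-0.904762; launch V₁=1·200/210=0.952381
k=0 src: V=0.9524
k=1 load: inc=0.952381, refl=0.952381·-0.777778=-0.7407; V=0.000000+0.952381+-0.740741=0.2116
k=2 src: inc=-0.740741, refl=-0.740741·-0.904762=0.6702; V=0.952381+-0.740741+0.670194=0.8818
k=3 load: inc=0.670194, refl=0.670194·-0.777778=-0.5213; V=0.211640+0.670194+-0.521262=0.3606
k=4 src: inc=-0.521262, refl=-0.521262·-0.904762=0.4716; V=0.881834+-0.521262+0.471618=0.8322
k=5 load: inc=0.471618, refl=0.471618·-0.777778=-0.3668; V=0.360572+0.471618+-0.366814=0.4654
k=6 src: inc=-0.366814, refl=-0.366814·-0.904762=0.3319; V=0.832190+-0.366814+0.331879=0.7973
k=7 load: inc=0.331879, refl=0.331879·-0.777778=-0.2581; V=0.465376+0.331879+-0.258128=0.5391

0 0 source 0.9524
1 1 load 0.2116
2 2 source 0.8818
3 3 load 0.3606
4 4 source 0.8322
5 5 load 0.4654
6 6 source 0.7973
7 7 load 0.5391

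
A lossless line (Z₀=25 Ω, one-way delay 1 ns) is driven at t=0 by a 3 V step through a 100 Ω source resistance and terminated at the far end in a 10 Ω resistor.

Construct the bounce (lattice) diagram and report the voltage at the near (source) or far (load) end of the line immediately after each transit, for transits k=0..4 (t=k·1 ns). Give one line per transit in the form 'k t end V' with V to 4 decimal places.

0 0 source 0.6000
1 1 load 0.3429
2 2 source 0.1886
3 3 load 0.2547
4 4 source 0.2944

Γ_L=-0.428571, Γ_S=0.600000; launch V₁=3·25/125=0.600000
k=0 src: V=0.6000
k=1 load: inc=0.600000, refl=0.600000·-0.428571=-0.2571; V=0.000000+0.600000+-0.257143=0.3429
k=2 src: inc=-0.257143, refl=-0.257143·0.600000=-0.1543; V=0.600000+-0.257143+-0.154286=0.1886
k=3 load: inc=-0.154286, refl=-0.154286·-0.428571=0.0661; V=0.342857+-0.154286+0.066122=0.2547
k=4 src: inc=0.066122, refl=0.066122·0.600000=0.0397; V=0.188571+0.066122+0.039673=0.2944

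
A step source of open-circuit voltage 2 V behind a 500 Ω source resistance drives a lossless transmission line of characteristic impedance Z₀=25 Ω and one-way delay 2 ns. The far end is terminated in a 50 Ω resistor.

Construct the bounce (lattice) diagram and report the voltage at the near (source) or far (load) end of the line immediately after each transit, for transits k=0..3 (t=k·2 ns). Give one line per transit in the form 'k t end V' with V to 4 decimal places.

Γ_L=0.333333, Γ_S=0.904762; launch V₁=2·25/525=0.095238
k=0 src: V=0.0952
k=1 load: inc=0.095238, refl=0.095238·0.333333=0.0317; V=0.000000+0.095238+0.031746=0.1270
k=2 src: inc=0.031746, refl=0.031746·0.904762=0.0287; V=0.095238+0.031746+0.028723=0.1557
k=3 load: inc=0.028723, refl=0.028723·0.333333=0.0096; V=0.126984+0.028723+0.009574=0.1653

0 0 source 0.0952
1 2 load 0.1270
2 4 source 0.1557
3 6 load 0.1653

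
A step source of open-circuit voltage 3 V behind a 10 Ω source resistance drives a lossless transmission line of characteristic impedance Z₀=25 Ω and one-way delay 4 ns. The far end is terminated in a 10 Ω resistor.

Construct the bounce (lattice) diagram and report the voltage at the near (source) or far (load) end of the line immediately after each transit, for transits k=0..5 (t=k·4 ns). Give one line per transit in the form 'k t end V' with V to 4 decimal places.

Γ_L=-0.428571, Γ_S=-0.428571; launch V₁=3·25/35=2.142857
k=0 src: V=2.1429
k=1 load: inc=2.142857, refl=2.142857·-0.428571=-0.9184; V=0.000000+2.142857+-0.918367=1.2245
k=2 src: inc=-0.918367, refl=-0.918367·-0.428571=0.3936; V=2.142857+-0.918367+0.393586=1.6181
k=3 load: inc=0.393586, refl=0.393586·-0.428571=-0.1687; V=1.224490+0.393586+-0.168680=1.4494
k=4 src: inc=-0.168680, refl=-0.168680·-0.428571=0.0723; V=1.618076+-0.168680+0.072291=1.5217
k=5 load: inc=0.072291, refl=0.072291·-0.428571=-0.0310; V=1.449396+0.072291+-0.030982=1.4907

0 0 source 2.1429
1 4 load 1.2245
2 8 source 1.6181
3 12 load 1.4494
4 16 source 1.5217
5 20 load 1.4907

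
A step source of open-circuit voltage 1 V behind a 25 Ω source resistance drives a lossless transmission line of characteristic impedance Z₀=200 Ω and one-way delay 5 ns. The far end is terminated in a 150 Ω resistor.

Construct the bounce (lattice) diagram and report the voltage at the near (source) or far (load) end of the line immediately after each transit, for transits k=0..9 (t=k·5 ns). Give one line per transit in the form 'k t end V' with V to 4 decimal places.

0 0 source 0.8889
1 5 load 0.7619
2 10 source 0.8607
3 15 load 0.8466
4 20 source 0.8575
5 25 load 0.8560
6 30 source 0.8572
7 35 load 0.8570
8 40 source 0.8571
9 45 load 0.8571

Γ_L=-0.142857, Γ_S=-0.777778; launch V₁=1·200/225=0.888889
k=0 src: V=0.8889
k=1 load: inc=0.888889, refl=0.888889·-0.142857=-0.1270; V=0.000000+0.888889+-0.126984=0.7619
k=2 src: inc=-0.126984, refl=-0.126984·-0.777778=0.0988; V=0.888889+-0.126984+0.098765=0.8607
k=3 load: inc=0.098765, refl=0.098765·-0.142857=-0.0141; V=0.761905+0.098765+-0.014109=0.8466
k=4 src: inc=-0.014109, refl=-0.014109·-0.777778=0.0110; V=0.860670+-0.014109+0.010974=0.8575
k=5 load: inc=0.010974, refl=0.010974·-0.142857=-0.0016; V=0.846561+0.010974+-0.001568=0.8560
k=6 src: inc=-0.001568, refl=-0.001568·-0.777778=0.0012; V=0.857535+-0.001568+0.001219=0.8572
k=7 load: inc=0.001219, refl=0.001219·-0.142857=-0.0002; V=0.855967+0.001219+-0.000174=0.8570
k=8 src: inc=-0.000174, refl=-0.000174·-0.777778=0.0001; V=0.857186+-0.000174+0.000135=0.8571
k=9 load: inc=0.000135, refl=0.000135·-0.142857=-0.0000; V=0.857012+0.000135+-0.000019=0.8571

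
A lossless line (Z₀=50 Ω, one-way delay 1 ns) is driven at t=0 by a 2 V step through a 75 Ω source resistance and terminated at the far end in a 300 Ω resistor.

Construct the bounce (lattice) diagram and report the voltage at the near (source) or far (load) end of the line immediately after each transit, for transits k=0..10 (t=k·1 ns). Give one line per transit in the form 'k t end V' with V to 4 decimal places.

0 0 source 0.8000
1 1 load 1.3714
2 2 source 1.4857
3 3 load 1.5673
4 4 source 1.5837
5 5 load 1.5953
6 6 source 1.5977
7 7 load 1.5993
8 8 source 1.5997
9 9 load 1.5999
10 10 source 1.6000

Γ_L=0.714286, Γ_S=0.200000; launch V₁=2·50/125=0.800000
k=0 src: V=0.8000
k=1 load: inc=0.800000, refl=0.800000·0.714286=0.5714; V=0.000000+0.800000+0.571429=1.3714
k=2 src: inc=0.571429, refl=0.571429·0.200000=0.1143; V=0.800000+0.571429+0.114286=1.4857
k=3 load: inc=0.114286, refl=0.114286·0.714286=0.0816; V=1.371429+0.114286+0.081633=1.5673
k=4 src: inc=0.081633, refl=0.081633·0.200000=0.0163; V=1.485714+0.081633+0.016327=1.5837
k=5 load: inc=0.016327, refl=0.016327·0.714286=0.0117; V=1.567347+0.016327+0.011662=1.5953
k=6 src: inc=0.011662, refl=0.011662·0.200000=0.0023; V=1.583673+0.011662+0.002332=1.5977
k=7 load: inc=0.002332, refl=0.002332·0.714286=0.0017; V=1.595335+0.002332+0.001666=1.5993
k=8 src: inc=0.001666, refl=0.001666·0.200000=0.0003; V=1.597668+0.001666+0.000333=1.5997
k=9 load: inc=0.000333, refl=0.000333·0.714286=0.0002; V=1.599334+0.000333+0.000238=1.5999
k=10 src: inc=0.000238, refl=0.000238·0.200000=0.0000; V=1.599667+0.000238+0.000048=1.6000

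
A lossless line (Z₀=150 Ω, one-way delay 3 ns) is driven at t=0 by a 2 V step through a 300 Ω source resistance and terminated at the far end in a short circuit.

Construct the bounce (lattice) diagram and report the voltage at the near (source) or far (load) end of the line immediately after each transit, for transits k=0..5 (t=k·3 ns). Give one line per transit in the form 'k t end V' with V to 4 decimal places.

Γ_L=-1.000000, Γ_S=0.333333; launch V₁=2·150/450=0.666667
k=0 src: V=0.6667
k=1 load: inc=0.666667, refl=0.666667·-1.000000=-0.6667; V=0.000000+0.666667+-0.666667=0.0000
k=2 src: inc=-0.666667, refl=-0.666667·0.333333=-0.2222; V=0.666667+-0.666667+-0.222222=-0.2222
k=3 load: inc=-0.222222, refl=-0.222222·-1.000000=0.2222; V=0.000000+-0.222222+0.222222=0.0000
k=4 src: inc=0.222222, refl=0.222222·0.333333=0.0741; V=-0.222222+0.222222+0.074074=0.0741
k=5 load: inc=0.074074, refl=0.074074·-1.000000=-0.0741; V=0.000000+0.074074+-0.074074=0.0000

0 0 source 0.6667
1 3 load 0.0000
2 6 source -0.2222
3 9 load 0.0000
4 12 source 0.0741
5 15 load 0.0000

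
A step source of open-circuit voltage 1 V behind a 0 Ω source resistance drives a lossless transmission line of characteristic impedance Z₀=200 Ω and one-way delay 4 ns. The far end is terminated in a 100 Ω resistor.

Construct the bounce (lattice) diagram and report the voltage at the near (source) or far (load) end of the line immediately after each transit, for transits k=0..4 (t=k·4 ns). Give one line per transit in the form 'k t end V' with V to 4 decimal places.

0 0 source 1.0000
1 4 load 0.6667
2 8 source 1.0000
3 12 load 0.8889
4 16 source 1.0000

Γ_L=-0.333333, Γ_S=-1.000000; launch V₁=1·200/200=1.000000
k=0 src: V=1.0000
k=1 load: inc=1.000000, refl=1.000000·-0.333333=-0.3333; V=0.000000+1.000000+-0.333333=0.6667
k=2 src: inc=-0.333333, refl=-0.333333·-1.000000=0.3333; V=1.000000+-0.333333+0.333333=1.0000
k=3 load: inc=0.333333, refl=0.333333·-0.333333=-0.1111; V=0.666667+0.333333+-0.111111=0.8889
k=4 src: inc=-0.111111, refl=-0.111111·-1.000000=0.1111; V=1.000000+-0.111111+0.111111=1.0000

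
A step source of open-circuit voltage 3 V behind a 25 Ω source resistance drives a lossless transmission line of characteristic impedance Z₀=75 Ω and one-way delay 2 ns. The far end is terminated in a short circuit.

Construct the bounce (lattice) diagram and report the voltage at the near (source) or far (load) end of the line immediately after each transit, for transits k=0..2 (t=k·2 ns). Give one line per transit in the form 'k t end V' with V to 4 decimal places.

0 0 source 2.2500
1 2 load 0.0000
2 4 source 1.1250

Γ_L=-1.000000, Γ_S=-0.500000; launch V₁=3·75/100=2.250000
k=0 src: V=2.2500
k=1 load: inc=2.250000, refl=2.250000·-1.000000=-2.2500; V=0.000000+2.250000+-2.250000=0.0000
k=2 src: inc=-2.250000, refl=-2.250000·-0.500000=1.1250; V=2.250000+-2.250000+1.125000=1.1250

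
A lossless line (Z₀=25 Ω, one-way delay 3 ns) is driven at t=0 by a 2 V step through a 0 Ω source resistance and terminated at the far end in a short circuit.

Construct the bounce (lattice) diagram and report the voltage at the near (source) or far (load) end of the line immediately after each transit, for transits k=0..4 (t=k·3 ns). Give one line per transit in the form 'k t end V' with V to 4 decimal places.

0 0 source 2.0000
1 3 load 0.0000
2 6 source 2.0000
3 9 load 0.0000
4 12 source 2.0000

Γ_L=-1.000000, Γ_S=-1.000000; launch V₁=2·25/25=2.000000
k=0 src: V=2.0000
k=1 load: inc=2.000000, refl=2.000000·-1.000000=-2.0000; V=0.000000+2.000000+-2.000000=0.0000
k=2 src: inc=-2.000000, refl=-2.000000·-1.000000=2.0000; V=2.000000+-2.000000+2.000000=2.0000
k=3 load: inc=2.000000, refl=2.000000·-1.000000=-2.0000; V=0.000000+2.000000+-2.000000=0.0000
k=4 src: inc=-2.000000, refl=-2.000000·-1.000000=2.0000; V=2.000000+-2.000000+2.000000=2.0000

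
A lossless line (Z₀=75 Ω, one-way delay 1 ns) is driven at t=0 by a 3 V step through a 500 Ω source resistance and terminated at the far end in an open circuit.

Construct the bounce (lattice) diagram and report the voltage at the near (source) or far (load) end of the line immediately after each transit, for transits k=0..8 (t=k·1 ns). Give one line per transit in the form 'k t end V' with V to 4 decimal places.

Γ_L=1.000000, Γ_S=0.739130; launch V₁=3·75/575=0.391304
k=0 src: V=0.3913
k=1 load: inc=0.391304, refl=0.391304·1.000000=0.3913; V=0.000000+0.391304+0.391304=0.7826
k=2 src: inc=0.391304, refl=0.391304·0.739130=0.2892; V=0.391304+0.391304+0.289225=1.0718
k=3 load: inc=0.289225, refl=0.289225·1.000000=0.2892; V=0.782609+0.289225+0.289225=1.3611
k=4 src: inc=0.289225, refl=0.289225·0.739130=0.2138; V=1.071834+0.289225+0.213775=1.5748
k=5 load: inc=0.213775, refl=0.213775·1.000000=0.2138; V=1.361059+0.213775+0.213775=1.7886
k=6 src: inc=0.213775, refl=0.213775·0.739130=0.1580; V=1.574834+0.213775+0.158008=1.9466
k=7 load: inc=0.158008, refl=0.158008·1.000000=0.1580; V=1.788609+0.158008+0.158008=2.1046
k=8 src: inc=0.158008, refl=0.158008·0.739130=0.1168; V=1.946616+0.158008+0.116788=2.2214

0 0 source 0.3913
1 1 load 0.7826
2 2 source 1.0718
3 3 load 1.3611
4 4 source 1.5748
5 5 load 1.7886
6 6 source 1.9466
7 7 load 2.1046
8 8 source 2.2214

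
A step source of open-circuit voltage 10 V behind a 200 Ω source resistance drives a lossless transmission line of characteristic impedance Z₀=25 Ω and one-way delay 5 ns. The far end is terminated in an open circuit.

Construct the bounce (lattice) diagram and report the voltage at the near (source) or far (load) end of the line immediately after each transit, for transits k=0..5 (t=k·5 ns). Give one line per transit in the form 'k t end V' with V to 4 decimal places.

0 0 source 1.1111
1 5 load 2.2222
2 10 source 3.0864
3 15 load 3.9506
4 20 source 4.6228
5 25 load 5.2949

Γ_L=1.000000, Γ_S=0.777778; launch V₁=10·25/225=1.111111
k=0 src: V=1.1111
k=1 load: inc=1.111111, refl=1.111111·1.000000=1.1111; V=0.000000+1.111111+1.111111=2.2222
k=2 src: inc=1.111111, refl=1.111111·0.777778=0.8642; V=1.111111+1.111111+0.864198=3.0864
k=3 load: inc=0.864198, refl=0.864198·1.000000=0.8642; V=2.222222+0.864198+0.864198=3.9506
k=4 src: inc=0.864198, refl=0.864198·0.777778=0.6722; V=3.086420+0.864198+0.672154=4.6228
k=5 load: inc=0.672154, refl=0.672154·1.000000=0.6722; V=3.950617+0.672154+0.672154=5.2949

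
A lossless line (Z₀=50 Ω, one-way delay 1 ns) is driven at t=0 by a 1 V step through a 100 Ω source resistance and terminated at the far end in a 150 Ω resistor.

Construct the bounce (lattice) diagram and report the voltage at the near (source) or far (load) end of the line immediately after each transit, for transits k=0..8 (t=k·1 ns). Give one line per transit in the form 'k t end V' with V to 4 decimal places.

0 0 source 0.3333
1 1 load 0.5000
2 2 source 0.5556
3 3 load 0.5833
4 4 source 0.5926
5 5 load 0.5972
6 6 source 0.5988
7 7 load 0.5995
8 8 source 0.5998

Γ_L=0.500000, Γ_S=0.333333; launch V₁=1·50/150=0.333333
k=0 src: V=0.3333
k=1 load: inc=0.333333, refl=0.333333·0.500000=0.1667; V=0.000000+0.333333+0.166667=0.5000
k=2 src: inc=0.166667, refl=0.166667·0.333333=0.0556; V=0.333333+0.166667+0.055556=0.5556
k=3 load: inc=0.055556, refl=0.055556·0.500000=0.0278; V=0.500000+0.055556+0.027778=0.5833
k=4 src: inc=0.027778, refl=0.027778·0.333333=0.0093; V=0.555556+0.027778+0.009259=0.5926
k=5 load: inc=0.009259, refl=0.009259·0.500000=0.0046; V=0.583333+0.009259+0.004630=0.5972
k=6 src: inc=0.004630, refl=0.004630·0.333333=0.0015; V=0.592593+0.004630+0.001543=0.5988
k=7 load: inc=0.001543, refl=0.001543·0.500000=0.0008; V=0.597222+0.001543+0.000772=0.5995
k=8 src: inc=0.000772, refl=0.000772·0.333333=0.0003; V=0.598765+0.000772+0.000257=0.5998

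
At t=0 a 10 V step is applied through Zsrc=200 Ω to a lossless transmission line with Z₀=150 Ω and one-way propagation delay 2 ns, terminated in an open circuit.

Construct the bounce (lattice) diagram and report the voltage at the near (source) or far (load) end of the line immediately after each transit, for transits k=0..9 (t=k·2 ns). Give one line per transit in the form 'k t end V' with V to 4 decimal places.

0 0 source 4.2857
1 2 load 8.5714
2 4 source 9.1837
3 6 load 9.7959
4 8 source 9.8834
5 10 load 9.9708
6 12 source 9.9833
7 14 load 9.9958
8 16 source 9.9976
9 18 load 9.9994

Γ_L=1.000000, Γ_S=0.142857; launch V₁=10·150/350=4.285714
k=0 src: V=4.2857
k=1 load: inc=4.285714, refl=4.285714·1.000000=4.2857; V=0.000000+4.285714+4.285714=8.5714
k=2 src: inc=4.285714, refl=4.285714·0.142857=0.6122; V=4.285714+4.285714+0.612245=9.1837
k=3 load: inc=0.612245, refl=0.612245·1.000000=0.6122; V=8.571429+0.612245+0.612245=9.7959
k=4 src: inc=0.612245, refl=0.612245·0.142857=0.0875; V=9.183673+0.612245+0.087464=9.8834
k=5 load: inc=0.087464, refl=0.087464·1.000000=0.0875; V=9.795918+0.087464+0.087464=9.9708
k=6 src: inc=0.087464, refl=0.087464·0.142857=0.0125; V=9.883382+0.087464+0.012495=9.9833
k=7 load: inc=0.012495, refl=0.012495·1.000000=0.0125; V=9.970845+0.012495+0.012495=9.9958
k=8 src: inc=0.012495, refl=0.012495·0.142857=0.0018; V=9.983340+0.012495+0.001785=9.9976
k=9 load: inc=0.001785, refl=0.001785·1.000000=0.0018; V=9.995835+0.001785+0.001785=9.9994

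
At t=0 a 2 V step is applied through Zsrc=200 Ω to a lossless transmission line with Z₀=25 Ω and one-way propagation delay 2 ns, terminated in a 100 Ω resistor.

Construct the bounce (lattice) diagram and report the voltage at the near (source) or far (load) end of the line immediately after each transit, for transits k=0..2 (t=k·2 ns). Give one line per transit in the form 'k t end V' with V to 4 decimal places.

Γ_L=0.600000, Γ_S=0.777778; launch V₁=2·25/225=0.222222
k=0 src: V=0.2222
k=1 load: inc=0.222222, refl=0.222222·0.600000=0.1333; V=0.000000+0.222222+0.133333=0.3556
k=2 src: inc=0.133333, refl=0.133333·0.777778=0.1037; V=0.222222+0.133333+0.103704=0.4593

0 0 source 0.2222
1 2 load 0.3556
2 4 source 0.4593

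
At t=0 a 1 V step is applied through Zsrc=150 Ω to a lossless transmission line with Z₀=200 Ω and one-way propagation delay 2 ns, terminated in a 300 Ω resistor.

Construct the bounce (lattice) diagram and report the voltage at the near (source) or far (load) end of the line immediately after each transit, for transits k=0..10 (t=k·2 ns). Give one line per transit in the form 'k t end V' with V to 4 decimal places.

Γ_L=0.200000, Γ_S=-0.142857; launch V₁=1·200/350=0.571429
k=0 src: V=0.5714
k=1 load: inc=0.571429, refl=0.571429·0.200000=0.1143; V=0.000000+0.571429+0.114286=0.6857
k=2 src: inc=0.114286, refl=0.114286·-0.142857=-0.0163; V=0.571429+0.114286+-0.016327=0.6694
k=3 load: inc=-0.016327, refl=-0.016327·0.200000=-0.0033; V=0.685714+-0.016327+-0.003265=0.6661
k=4 src: inc=-0.003265, refl=-0.003265·-0.142857=0.0005; V=0.669388+-0.003265+0.000466=0.6666
k=5 load: inc=0.000466, refl=0.000466·0.200000=0.0001; V=0.666122+0.000466+0.000093=0.6667
k=6 src: inc=0.000093, refl=0.000093·-0.142857=-0.0000; V=0.666589+0.000093+-0.000013=0.6667
k=7 load: inc=-0.000013, refl=-0.000013·0.200000=-0.0000; V=0.666682+-0.000013+-0.000003=0.6667
k=8 src: inc=-0.000003, refl=-0.000003·-0.142857=0.0000; V=0.666669+-0.000003+0.000000=0.6667
k=9 load: inc=0.000000, refl=0.000000·0.200000=0.0000; V=0.666666+0.000000+0.000000=0.6667
k=10 src: inc=0.000000, refl=0.000000·-0.142857=-0.0000; V=0.666667+0.000000+-0.000000=0.6667

0 0 source 0.5714
1 2 load 0.6857
2 4 source 0.6694
3 6 load 0.6661
4 8 source 0.6666
5 10 load 0.6667
6 12 source 0.6667
7 14 load 0.6667
8 16 source 0.6667
9 18 load 0.6667
10 20 source 0.6667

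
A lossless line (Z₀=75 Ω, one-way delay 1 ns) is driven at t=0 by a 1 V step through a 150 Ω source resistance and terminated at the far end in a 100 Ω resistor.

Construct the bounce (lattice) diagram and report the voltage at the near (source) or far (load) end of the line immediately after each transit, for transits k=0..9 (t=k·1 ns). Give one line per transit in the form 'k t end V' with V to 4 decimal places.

Γ_L=0.142857, Γ_S=0.333333; launch V₁=1·75/225=0.333333
k=0 src: V=0.3333
k=1 load: inc=0.333333, refl=0.333333·0.142857=0.0476; V=0.000000+0.333333+0.047619=0.3810
k=2 src: inc=0.047619, refl=0.047619·0.333333=0.0159; V=0.333333+0.047619+0.015873=0.3968
k=3 load: inc=0.015873, refl=0.015873·0.142857=0.0023; V=0.380952+0.015873+0.002268=0.3991
k=4 src: inc=0.002268, refl=0.002268·0.333333=0.0008; V=0.396825+0.002268+0.000756=0.3998
k=5 load: inc=0.000756, refl=0.000756·0.142857=0.0001; V=0.399093+0.000756+0.000108=0.4000
k=6 src: inc=0.000108, refl=0.000108·0.333333=0.0000; V=0.399849+0.000108+0.000036=0.4000
k=7 load: inc=0.000036, refl=0.000036·0.142857=0.0000; V=0.399957+0.000036+0.000005=0.4000
k=8 src: inc=0.000005, refl=0.000005·0.333333=0.0000; V=0.399993+0.000005+0.000002=0.4000
k=9 load: inc=0.000002, refl=0.000002·0.142857=0.0000; V=0.399998+0.000002+0.000000=0.4000

0 0 source 0.3333
1 1 load 0.3810
2 2 source 0.3968
3 3 load 0.3991
4 4 source 0.3998
5 5 load 0.4000
6 6 source 0.4000
7 7 load 0.4000
8 8 source 0.4000
9 9 load 0.4000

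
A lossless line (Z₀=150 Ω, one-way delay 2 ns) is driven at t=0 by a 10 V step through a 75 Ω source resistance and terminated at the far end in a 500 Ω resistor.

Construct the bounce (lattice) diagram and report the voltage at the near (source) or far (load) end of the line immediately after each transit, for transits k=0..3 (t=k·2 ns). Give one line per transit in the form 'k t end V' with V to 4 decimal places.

0 0 source 6.6667
1 2 load 10.2564
2 4 source 9.0598
3 6 load 8.4155

Γ_L=0.538462, Γ_S=-0.333333; launch V₁=10·150/225=6.666667
k=0 src: V=6.6667
k=1 load: inc=6.666667, refl=6.666667·0.538462=3.5897; V=0.000000+6.666667+3.589744=10.2564
k=2 src: inc=3.589744, refl=3.589744·-0.333333=-1.1966; V=6.666667+3.589744+-1.196581=9.0598
k=3 load: inc=-1.196581, refl=-1.196581·0.538462=-0.6443; V=10.256410+-1.196581+-0.644313=8.4155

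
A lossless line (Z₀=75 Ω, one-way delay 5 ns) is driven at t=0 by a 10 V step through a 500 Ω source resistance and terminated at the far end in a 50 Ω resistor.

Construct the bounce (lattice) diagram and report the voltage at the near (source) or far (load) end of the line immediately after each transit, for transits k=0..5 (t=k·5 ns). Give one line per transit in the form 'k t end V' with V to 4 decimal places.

Γ_L=-0.200000, Γ_S=0.739130; launch V₁=10·75/575=1.304348
k=0 src: V=1.3043
k=1 load: inc=1.304348, refl=1.304348·-0.200000=-0.2609; V=0.000000+1.304348+-0.260870=1.0435
k=2 src: inc=-0.260870, refl=-0.260870·0.739130=-0.1928; V=1.304348+-0.260870+-0.192817=0.8507
k=3 load: inc=-0.192817, refl=-0.192817·-0.200000=0.0386; V=1.043478+-0.192817+0.038563=0.8892
k=4 src: inc=0.038563, refl=0.038563·0.739130=0.0285; V=0.850662+0.038563+0.028503=0.9177
k=5 load: inc=0.028503, refl=0.028503·-0.200000=-0.0057; V=0.889225+0.028503+-0.005701=0.9120

0 0 source 1.3043
1 5 load 1.0435
2 10 source 0.8507
3 15 load 0.8892
4 20 source 0.9177
5 25 load 0.9120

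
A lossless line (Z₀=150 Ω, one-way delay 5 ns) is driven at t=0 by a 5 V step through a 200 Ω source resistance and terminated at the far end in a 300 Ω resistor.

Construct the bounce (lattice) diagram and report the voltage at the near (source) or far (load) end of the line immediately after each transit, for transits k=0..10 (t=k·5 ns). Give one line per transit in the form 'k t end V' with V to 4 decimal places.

Γ_L=0.333333, Γ_S=0.142857; launch V₁=5·150/350=2.142857
k=0 src: V=2.1429
k=1 load: inc=2.142857, refl=2.142857·0.333333=0.7143; V=0.000000+2.142857+0.714286=2.8571
k=2 src: inc=0.714286, refl=0.714286·0.142857=0.1020; V=2.142857+0.714286+0.102041=2.9592
k=3 load: inc=0.102041, refl=0.102041·0.333333=0.0340; V=2.857143+0.102041+0.034014=2.9932
k=4 src: inc=0.034014, refl=0.034014·0.142857=0.0049; V=2.959184+0.034014+0.004859=2.9981
k=5 load: inc=0.004859, refl=0.004859·0.333333=0.0016; V=2.993197+0.004859+0.001620=2.9997
k=6 src: inc=0.001620, refl=0.001620·0.142857=0.0002; V=2.998056+0.001620+0.000231=2.9999
k=7 load: inc=0.000231, refl=0.000231·0.333333=0.0001; V=2.999676+0.000231+0.000077=3.0000
k=8 src: inc=0.000077, refl=0.000077·0.142857=0.0000; V=2.999907+0.000077+0.000011=3.0000
k=9 load: inc=0.000011, refl=0.000011·0.333333=0.0000; V=2.999985+0.000011+0.000004=3.0000
k=10 src: inc=0.000004, refl=0.000004·0.142857=0.0000; V=2.999996+0.000004+0.000001=3.0000

0 0 source 2.1429
1 5 load 2.8571
2 10 source 2.9592
3 15 load 2.9932
4 20 source 2.9981
5 25 load 2.9997
6 30 source 2.9999
7 35 load 3.0000
8 40 source 3.0000
9 45 load 3.0000
10 50 source 3.0000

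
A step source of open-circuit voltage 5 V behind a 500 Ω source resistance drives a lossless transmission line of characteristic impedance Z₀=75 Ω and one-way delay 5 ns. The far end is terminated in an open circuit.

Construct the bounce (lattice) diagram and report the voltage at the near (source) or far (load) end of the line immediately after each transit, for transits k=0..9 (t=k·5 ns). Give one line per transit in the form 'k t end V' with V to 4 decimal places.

Γ_L=1.000000, Γ_S=0.739130; launch V₁=5·75/575=0.652174
k=0 src: V=0.6522
k=1 load: inc=0.652174, refl=0.652174·1.000000=0.6522; V=0.000000+0.652174+0.652174=1.3043
k=2 src: inc=0.652174, refl=0.652174·0.739130=0.4820; V=0.652174+0.652174+0.482042=1.7864
k=3 load: inc=0.482042, refl=0.482042·1.000000=0.4820; V=1.304348+0.482042+0.482042=2.2684
k=4 src: inc=0.482042, refl=0.482042·0.739130=0.3563; V=1.786389+0.482042+0.356292=2.6247
k=5 load: inc=0.356292, refl=0.356292·1.000000=0.3563; V=2.268431+0.356292+0.356292=2.9810
k=6 src: inc=0.356292, refl=0.356292·0.739130=0.2633; V=2.624723+0.356292+0.263346=3.2444
k=7 load: inc=0.263346, refl=0.263346·1.000000=0.2633; V=2.981014+0.263346+0.263346=3.5077
k=8 src: inc=0.263346, refl=0.263346·0.739130=0.1946; V=3.244360+0.263346+0.194647=3.7024
k=9 load: inc=0.194647, refl=0.194647·1.000000=0.1946; V=3.507706+0.194647+0.194647=3.8970

0 0 source 0.6522
1 5 load 1.3043
2 10 source 1.7864
3 15 load 2.2684
4 20 source 2.6247
5 25 load 2.9810
6 30 source 3.2444
7 35 load 3.5077
8 40 source 3.7024
9 45 load 3.8970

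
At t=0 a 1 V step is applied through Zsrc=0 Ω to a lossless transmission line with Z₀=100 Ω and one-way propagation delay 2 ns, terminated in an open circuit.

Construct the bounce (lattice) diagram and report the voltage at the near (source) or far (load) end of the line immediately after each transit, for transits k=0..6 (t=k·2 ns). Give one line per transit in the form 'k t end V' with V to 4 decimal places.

Γ_L=1.000000, Γ_S=-1.000000; launch V₁=1·100/100=1.000000
k=0 src: V=1.0000
k=1 load: inc=1.000000, refl=1.000000·1.000000=1.0000; V=0.000000+1.000000+1.000000=2.0000
k=2 src: inc=1.000000, refl=1.000000·-1.000000=-1.0000; V=1.000000+1.000000+-1.000000=1.0000
k=3 load: inc=-1.000000, refl=-1.000000·1.000000=-1.0000; V=2.000000+-1.000000+-1.000000=0.0000
k=4 src: inc=-1.000000, refl=-1.000000·-1.000000=1.0000; V=1.000000+-1.000000+1.000000=1.0000
k=5 load: inc=1.000000, refl=1.000000·1.000000=1.0000; V=0.000000+1.000000+1.000000=2.0000
k=6 src: inc=1.000000, refl=1.000000·-1.000000=-1.0000; V=1.000000+1.000000+-1.000000=1.0000

0 0 source 1.0000
1 2 load 2.0000
2 4 source 1.0000
3 6 load 0.0000
4 8 source 1.0000
5 10 load 2.0000
6 12 source 1.0000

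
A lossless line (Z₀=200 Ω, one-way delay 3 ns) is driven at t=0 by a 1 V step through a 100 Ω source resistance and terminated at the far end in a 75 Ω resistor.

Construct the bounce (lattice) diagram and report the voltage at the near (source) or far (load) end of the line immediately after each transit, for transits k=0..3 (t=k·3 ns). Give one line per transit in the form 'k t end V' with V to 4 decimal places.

Γ_L=-0.454545, Γ_S=-0.333333; launch V₁=1·200/300=0.666667
k=0 src: V=0.6667
k=1 load: inc=0.666667, refl=0.666667·-0.454545=-0.3030; V=0.000000+0.666667+-0.303030=0.3636
k=2 src: inc=-0.303030, refl=-0.303030·-0.333333=0.1010; V=0.666667+-0.303030+0.101010=0.4646
k=3 load: inc=0.101010, refl=0.101010·-0.454545=-0.0459; V=0.363636+0.101010+-0.045914=0.4187

0 0 source 0.6667
1 3 load 0.3636
2 6 source 0.4646
3 9 load 0.4187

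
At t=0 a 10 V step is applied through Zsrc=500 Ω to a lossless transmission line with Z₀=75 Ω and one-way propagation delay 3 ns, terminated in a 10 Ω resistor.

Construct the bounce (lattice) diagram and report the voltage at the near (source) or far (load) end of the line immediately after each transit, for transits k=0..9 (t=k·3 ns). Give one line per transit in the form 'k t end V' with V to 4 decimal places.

0 0 source 1.3043
1 3 load 0.3069
2 6 source -0.4303
3 9 load 0.1334
4 12 source 0.5501
5 15 load 0.2315
6 18 source -0.0040
7 21 load 0.1761
8 24 source 0.3092
9 27 load 0.2074

Γ_L=-0.764706, Γ_S=0.739130; launch V₁=10·75/575=1.304348
k=0 src: V=1.3043
k=1 load: inc=1.304348, refl=1.304348·-0.764706=-0.9974; V=0.000000+1.304348+-0.997442=0.3069
k=2 src: inc=-0.997442, refl=-0.997442·0.739130=-0.7372; V=1.304348+-0.997442+-0.737240=-0.4303
k=3 load: inc=-0.737240, refl=-0.737240·-0.764706=0.5638; V=0.306905+-0.737240+0.563772=0.1334
k=4 src: inc=0.563772, refl=0.563772·0.739130=0.4167; V=-0.430335+0.563772+0.416701=0.5501
k=5 load: inc=0.416701, refl=0.416701·-0.764706=-0.3187; V=0.133437+0.416701+-0.318654=0.2315
k=6 src: inc=-0.318654, refl=-0.318654·0.739130=-0.2355; V=0.550138+-0.318654+-0.235527=-0.0040
k=7 load: inc=-0.235527, refl=-0.235527·-0.764706=0.1801; V=0.231484+-0.235527+0.180109=0.1761
k=8 src: inc=0.180109, refl=0.180109·0.739130=0.1331; V=-0.004042+0.180109+0.133124=0.3092
k=9 load: inc=0.133124, refl=0.133124·-0.764706=-0.1018; V=0.176066+0.133124+-0.101801=0.2074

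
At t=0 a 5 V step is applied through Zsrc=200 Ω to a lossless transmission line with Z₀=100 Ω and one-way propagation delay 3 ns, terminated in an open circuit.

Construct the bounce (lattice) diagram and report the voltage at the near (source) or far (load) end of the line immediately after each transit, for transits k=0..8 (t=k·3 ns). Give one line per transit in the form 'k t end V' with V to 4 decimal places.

0 0 source 1.6667
1 3 load 3.3333
2 6 source 3.8889
3 9 load 4.4444
4 12 source 4.6296
5 15 load 4.8148
6 18 source 4.8765
7 21 load 4.9383
8 24 source 4.9588

Γ_L=1.000000, Γ_S=0.333333; launch V₁=5·100/300=1.666667
k=0 src: V=1.6667
k=1 load: inc=1.666667, refl=1.666667·1.000000=1.6667; V=0.000000+1.666667+1.666667=3.3333
k=2 src: inc=1.666667, refl=1.666667·0.333333=0.5556; V=1.666667+1.666667+0.555556=3.8889
k=3 load: inc=0.555556, refl=0.555556·1.000000=0.5556; V=3.333333+0.555556+0.555556=4.4444
k=4 src: inc=0.555556, refl=0.555556·0.333333=0.1852; V=3.888889+0.555556+0.185185=4.6296
k=5 load: inc=0.185185, refl=0.185185·1.000000=0.1852; V=4.444444+0.185185+0.185185=4.8148
k=6 src: inc=0.185185, refl=0.185185·0.333333=0.0617; V=4.629630+0.185185+0.061728=4.8765
k=7 load: inc=0.061728, refl=0.061728·1.000000=0.0617; V=4.814815+0.061728+0.061728=4.9383
k=8 src: inc=0.061728, refl=0.061728·0.333333=0.0206; V=4.876543+0.061728+0.020576=4.9588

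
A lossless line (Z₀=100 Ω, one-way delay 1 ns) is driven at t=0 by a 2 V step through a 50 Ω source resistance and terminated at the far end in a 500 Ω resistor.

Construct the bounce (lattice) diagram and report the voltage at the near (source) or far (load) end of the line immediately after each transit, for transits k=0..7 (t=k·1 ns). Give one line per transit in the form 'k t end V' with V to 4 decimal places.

0 0 source 1.3333
1 1 load 2.2222
2 2 source 1.9259
3 3 load 1.7284
4 4 source 1.7942
5 5 load 1.8381
6 6 source 1.8235
7 7 load 1.8137

Γ_L=0.666667, Γ_S=-0.333333; launch V₁=2·100/150=1.333333
k=0 src: V=1.3333
k=1 load: inc=1.333333, refl=1.333333·0.666667=0.8889; V=0.000000+1.333333+0.888889=2.2222
k=2 src: inc=0.888889, refl=0.888889·-0.333333=-0.2963; V=1.333333+0.888889+-0.296296=1.9259
k=3 load: inc=-0.296296, refl=-0.296296·0.666667=-0.1975; V=2.222222+-0.296296+-0.197531=1.7284
k=4 src: inc=-0.197531, refl=-0.197531·-0.333333=0.0658; V=1.925926+-0.197531+0.065844=1.7942
k=5 load: inc=0.065844, refl=0.065844·0.666667=0.0439; V=1.728395+0.065844+0.043896=1.8381
k=6 src: inc=0.043896, refl=0.043896·-0.333333=-0.0146; V=1.794239+0.043896+-0.014632=1.8235
k=7 load: inc=-0.014632, refl=-0.014632·0.666667=-0.0098; V=1.838134+-0.014632+-0.009755=1.8137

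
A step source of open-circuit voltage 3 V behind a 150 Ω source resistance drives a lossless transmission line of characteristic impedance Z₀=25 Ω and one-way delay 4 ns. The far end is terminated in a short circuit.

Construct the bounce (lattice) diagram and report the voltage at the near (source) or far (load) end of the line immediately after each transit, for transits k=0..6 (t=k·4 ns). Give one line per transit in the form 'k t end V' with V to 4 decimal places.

0 0 source 0.4286
1 4 load 0.0000
2 8 source -0.3061
3 12 load 0.0000
4 16 source 0.2187
5 20 load 0.0000
6 24 source -0.1562

Γ_L=-1.000000, Γ_S=0.714286; launch V₁=3·25/175=0.428571
k=0 src: V=0.4286
k=1 load: inc=0.428571, refl=0.428571·-1.000000=-0.4286; V=0.000000+0.428571+-0.428571=0.0000
k=2 src: inc=-0.428571, refl=-0.428571·0.714286=-0.3061; V=0.428571+-0.428571+-0.306122=-0.3061
k=3 load: inc=-0.306122, refl=-0.306122·-1.000000=0.3061; V=0.000000+-0.306122+0.306122=0.0000
k=4 src: inc=0.306122, refl=0.306122·0.714286=0.2187; V=-0.306122+0.306122+0.218659=0.2187
k=5 load: inc=0.218659, refl=0.218659·-1.000000=-0.2187; V=0.000000+0.218659+-0.218659=0.0000
k=6 src: inc=-0.218659, refl=-0.218659·0.714286=-0.1562; V=0.218659+-0.218659+-0.156185=-0.1562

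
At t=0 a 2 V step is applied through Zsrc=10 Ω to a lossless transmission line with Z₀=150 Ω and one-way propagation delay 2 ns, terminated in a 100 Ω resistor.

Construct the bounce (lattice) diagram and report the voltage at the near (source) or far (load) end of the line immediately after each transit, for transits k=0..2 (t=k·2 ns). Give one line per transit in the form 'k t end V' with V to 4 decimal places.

Γ_L=-0.200000, Γ_S=-0.875000; launch V₁=2·150/160=1.875000
k=0 src: V=1.8750
k=1 load: inc=1.875000, refl=1.875000·-0.200000=-0.3750; V=0.000000+1.875000+-0.375000=1.5000
k=2 src: inc=-0.375000, refl=-0.375000·-0.875000=0.3281; V=1.875000+-0.375000+0.328125=1.8281

0 0 source 1.8750
1 2 load 1.5000
2 4 source 1.8281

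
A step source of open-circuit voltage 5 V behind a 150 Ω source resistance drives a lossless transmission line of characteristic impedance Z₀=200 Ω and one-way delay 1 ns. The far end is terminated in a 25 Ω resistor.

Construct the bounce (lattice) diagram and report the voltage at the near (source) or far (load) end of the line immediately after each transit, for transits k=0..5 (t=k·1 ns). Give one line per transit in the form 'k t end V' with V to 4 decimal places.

Γ_L=-0.777778, Γ_S=-0.142857; launch V₁=5·200/350=2.857143
k=0 src: V=2.8571
k=1 load: inc=2.857143, refl=2.857143·-0.777778=-2.2222; V=0.000000+2.857143+-2.222222=0.6349
k=2 src: inc=-2.222222, refl=-2.222222·-0.142857=0.3175; V=2.857143+-2.222222+0.317460=0.9524
k=3 load: inc=0.317460, refl=0.317460·-0.777778=-0.2469; V=0.634921+0.317460+-0.246914=0.7055
k=4 src: inc=-0.246914, refl=-0.246914·-0.142857=0.0353; V=0.952381+-0.246914+0.035273=0.7407
k=5 load: inc=0.035273, refl=0.035273·-0.777778=-0.0274; V=0.705467+0.035273+-0.027435=0.7133

0 0 source 2.8571
1 1 load 0.6349
2 2 source 0.9524
3 3 load 0.7055
4 4 source 0.7407
5 5 load 0.7133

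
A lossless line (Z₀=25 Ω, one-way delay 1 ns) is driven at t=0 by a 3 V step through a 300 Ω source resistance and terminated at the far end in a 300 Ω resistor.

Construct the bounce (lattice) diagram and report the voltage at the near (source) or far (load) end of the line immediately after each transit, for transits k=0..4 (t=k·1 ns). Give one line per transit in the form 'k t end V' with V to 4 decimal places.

Γ_L=0.846154, Γ_S=0.846154; launch V₁=3·25/325=0.230769
k=0 src: V=0.2308
k=1 load: inc=0.230769, refl=0.230769·0.846154=0.1953; V=0.000000+0.230769+0.195266=0.4260
k=2 src: inc=0.195266, refl=0.195266·0.846154=0.1652; V=0.230769+0.195266+0.165225=0.5913
k=3 load: inc=0.165225, refl=0.165225·0.846154=0.1398; V=0.426036+0.165225+0.139806=0.7311
k=4 src: inc=0.139806, refl=0.139806·0.846154=0.1183; V=0.591261+0.139806+0.118297=0.8494

0 0 source 0.2308
1 1 load 0.4260
2 2 source 0.5913
3 3 load 0.7311
4 4 source 0.8494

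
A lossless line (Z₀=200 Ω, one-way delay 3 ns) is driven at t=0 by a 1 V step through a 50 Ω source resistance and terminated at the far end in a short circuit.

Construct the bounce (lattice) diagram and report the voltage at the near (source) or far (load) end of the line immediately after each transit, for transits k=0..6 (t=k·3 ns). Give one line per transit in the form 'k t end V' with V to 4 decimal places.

Γ_L=-1.000000, Γ_S=-0.600000; launch V₁=1·200/250=0.800000
k=0 src: V=0.8000
k=1 load: inc=0.800000, refl=0.800000·-1.000000=-0.8000; V=0.000000+0.800000+-0.800000=0.0000
k=2 src: inc=-0.800000, refl=-0.800000·-0.600000=0.4800; V=0.800000+-0.800000+0.480000=0.4800
k=3 load: inc=0.480000, refl=0.480000·-1.000000=-0.4800; V=0.000000+0.480000+-0.480000=0.0000
k=4 src: inc=-0.480000, refl=-0.480000·-0.600000=0.2880; V=0.480000+-0.480000+0.288000=0.2880
k=5 load: inc=0.288000, refl=0.288000·-1.000000=-0.2880; V=0.000000+0.288000+-0.288000=0.0000
k=6 src: inc=-0.288000, refl=-0.288000·-0.600000=0.1728; V=0.288000+-0.288000+0.172800=0.1728

0 0 source 0.8000
1 3 load 0.0000
2 6 source 0.4800
3 9 load 0.0000
4 12 source 0.2880
5 15 load 0.0000
6 18 source 0.1728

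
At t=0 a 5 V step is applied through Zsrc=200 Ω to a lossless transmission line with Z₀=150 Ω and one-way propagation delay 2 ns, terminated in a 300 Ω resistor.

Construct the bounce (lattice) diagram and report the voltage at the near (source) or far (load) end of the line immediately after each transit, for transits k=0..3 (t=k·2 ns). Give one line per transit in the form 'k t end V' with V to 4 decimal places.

0 0 source 2.1429
1 2 load 2.8571
2 4 source 2.9592
3 6 load 2.9932

Γ_L=0.333333, Γ_S=0.142857; launch V₁=5·150/350=2.142857
k=0 src: V=2.1429
k=1 load: inc=2.142857, refl=2.142857·0.333333=0.7143; V=0.000000+2.142857+0.714286=2.8571
k=2 src: inc=0.714286, refl=0.714286·0.142857=0.1020; V=2.142857+0.714286+0.102041=2.9592
k=3 load: inc=0.102041, refl=0.102041·0.333333=0.0340; V=2.857143+0.102041+0.034014=2.9932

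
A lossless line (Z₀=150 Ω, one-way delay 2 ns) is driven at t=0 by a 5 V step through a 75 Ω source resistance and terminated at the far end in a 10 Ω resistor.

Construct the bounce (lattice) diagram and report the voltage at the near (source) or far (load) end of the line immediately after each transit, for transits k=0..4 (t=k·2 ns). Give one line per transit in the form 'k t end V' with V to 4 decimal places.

0 0 source 3.3333
1 2 load 0.4167
2 4 source 1.3889
3 6 load 0.5382
4 8 source 0.8218

Γ_L=-0.875000, Γ_S=-0.333333; launch V₁=5·150/225=3.333333
k=0 src: V=3.3333
k=1 load: inc=3.333333, refl=3.333333·-0.875000=-2.9167; V=0.000000+3.333333+-2.916667=0.4167
k=2 src: inc=-2.916667, refl=-2.916667·-0.333333=0.9722; V=3.333333+-2.916667+0.972222=1.3889
k=3 load: inc=0.972222, refl=0.972222·-0.875000=-0.8507; V=0.416667+0.972222+-0.850694=0.5382
k=4 src: inc=-0.850694, refl=-0.850694·-0.333333=0.2836; V=1.388889+-0.850694+0.283565=0.8218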